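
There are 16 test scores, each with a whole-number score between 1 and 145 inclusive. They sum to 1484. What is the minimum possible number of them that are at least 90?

2

Suppose at most 16 − j of them reach 90; then j values are ≤ 89 and the rest ≤ 145.
The total is then ≤ 89·j + 145·(16 − j) = 2320 − 56j. For this to be ≥ 1484 we need j ≤ 14, so at least 16 − 14 = 2 must reach 90.
Exactly 2 works: 2 values at 145 and 14 at 89 total 1536; lower one of the high values by 52 (still ≥ 90) to hit 1484.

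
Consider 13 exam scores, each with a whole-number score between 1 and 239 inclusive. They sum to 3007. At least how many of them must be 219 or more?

Each value short of 219 is at most 218, costing at least 239 − 218 = 21 against the maximum total of 3107.
We can afford to lose at most 3107 − 3007 = 100, so at most ⌊100/21⌋ = 4 fall short, and at least 9 are ≥ 219.
Exactly 9 works: 9 values at 239 and 4 at 218 total 3023; lower one of the high values by 16 (still ≥ 219) to hit 3007.

9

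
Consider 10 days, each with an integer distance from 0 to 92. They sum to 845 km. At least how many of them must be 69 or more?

If only k of them are at least 69, the other 10 − k are at most 68, so the total is at most k·92 + (10 − k)·68.
This must reach 845, so k·92 + (10 − k)·68 ≥ 845, giving k ≥ 7.
Exactly 7 works: 7 values at 92 and 3 at 68 total 848; lower one of the high values by 3 (still ≥ 69) to hit 845.

7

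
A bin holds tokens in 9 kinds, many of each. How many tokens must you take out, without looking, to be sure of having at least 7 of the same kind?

In the worst case you draw 6 of each of the 9 kinds: 9 × 6 = 54.
One more forces 7 of some kind, so 54 + 1 = 55.

55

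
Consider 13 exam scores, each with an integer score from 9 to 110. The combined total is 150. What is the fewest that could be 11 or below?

Let j be the number exceeding 11. Then the total is ≥ 12·j + 9·(13 − j) = 117 + 3j.
So 3j ≤ 33 and j ≤ 11; hence at least 13 − 11 = 2 are ≤ 11.
Exactly 2 works: 2 values at 9 and 11 at 12 total 150.

2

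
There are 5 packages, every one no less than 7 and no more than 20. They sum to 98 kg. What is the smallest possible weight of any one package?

Minimizing one value means maximizing the remaining 4.
The other 4 contribute at most 4 × 20 = 80, leaving at least 98 − 80 = 18.
Since 18 ≥ 7, this is achievable: one at 18 and 4 at 20.

18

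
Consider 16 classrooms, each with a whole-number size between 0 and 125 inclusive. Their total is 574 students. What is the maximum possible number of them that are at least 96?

With k values at 96 or above and the rest at least 0, the sum is at least 0 + 96k.
Since the sum is 574, we need 96k ≤ 574, i.e. k ≤ 5.
k = 5 is achieved by 5 values at 96 and 11 at 0, total 480; add 94 to one value (staying below 96) to reach 574.

5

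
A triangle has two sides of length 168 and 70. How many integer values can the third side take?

139

The triangle inequality gives |168 − 70| < c < 168 + 70, i.e. 98 < c < 238.
So c can be any integer from 99 to 237: 139 values.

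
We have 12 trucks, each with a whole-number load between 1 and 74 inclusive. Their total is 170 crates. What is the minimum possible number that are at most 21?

5

Each value above 21 is at least 22, contributing at least 22 − 1 = 21 above the floor 1.
The sum exceeds the floor total 12 by 158, so at most ⌊158/21⌋ = 7 exceed 21, and at least 5 are ≤ 21.
Exactly 5 works: 5 values at 1 and 7 at 22 total 159; raise one of the low values by 11 (still ≤ 21) to hit 170.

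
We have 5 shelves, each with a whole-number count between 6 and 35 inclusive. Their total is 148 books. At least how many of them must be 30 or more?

Each value short of 30 is at most 29, costing at least 35 − 29 = 6 against the maximum total of 175.
We can afford to lose at most 175 − 148 = 27, so at most ⌊27/6⌋ = 4 fall short, and at least 1 are ≥ 30.
Exactly 1 works: 1 value at 35 and 4 at 29 total 151; lower one of the high values by 3 (still ≥ 30) to hit 148.

1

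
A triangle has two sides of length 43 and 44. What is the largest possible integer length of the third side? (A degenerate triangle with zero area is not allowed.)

The third side must be less than 43 + 44 = 87.
The largest integer below 87 is 86.

86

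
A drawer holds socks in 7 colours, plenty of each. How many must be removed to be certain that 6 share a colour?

36

You could draw 5 of every colour without reaching 6 of any — 35 in all.
One more forces 6 of some colour, so 35 + 1 = 36.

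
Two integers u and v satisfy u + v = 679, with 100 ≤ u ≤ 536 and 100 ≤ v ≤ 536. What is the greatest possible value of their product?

115260

With u + v fixed, uv peaks when the two are closest together.
Taking u = 339 and v = 340 (both in [100, 536]) gives uv = 115260.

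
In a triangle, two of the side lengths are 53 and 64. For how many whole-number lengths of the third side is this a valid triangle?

The triangle inequality gives |53 − 64| < c < 53 + 64, i.e. 11 < c < 117.
So c can be any integer from 12 to 116: 105 values.

105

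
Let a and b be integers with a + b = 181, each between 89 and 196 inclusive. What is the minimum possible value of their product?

8188

ab = a(181 − a) is concave in a, so over [89, 92] it is minimized at an endpoint.
At the endpoint a = 89, b = 181 − 89 = 92, so ab = 89 × 92 = 8188.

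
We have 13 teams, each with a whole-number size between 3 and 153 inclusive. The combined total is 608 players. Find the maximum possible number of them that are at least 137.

4

If k of the values are ≥ 137, the total is ≥ 137k + 3(13 − k).
Setting 137k + 3(13 − k) ≤ 608 gives 134k ≤ 569, so k ≤ 4.
k = 4 is achieved by 4 values at 137 and 9 at 3, total 575; add 33 to one value (staying below 137) to reach 608.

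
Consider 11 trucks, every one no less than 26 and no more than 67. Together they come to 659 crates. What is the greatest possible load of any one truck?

67

To make one truck as large as possible, make the other 10 as small as possible.
The other 10 contribute at least 10 × 26 = 260, leaving at most 659 − 260 = 399.
But each truck is capped at 67, so the maximum is 67.
Achievable: one at 67 and the other 10 totalling 592, which fits since 10 × 26 ≤ 592 ≤ 10 × 67.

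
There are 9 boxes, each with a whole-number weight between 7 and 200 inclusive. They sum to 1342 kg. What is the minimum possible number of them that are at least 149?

1

If only k of them are at least 149, the other 9 − k are at most 148, so the total is at most k·200 + (9 − k)·148.
This must reach 1342, so k·200 + (9 − k)·148 ≥ 1342, giving k ≥ 1.
Exactly 1 works: 1 value at 200 and 8 at 148 total 1384; lower one of the high values by 42 (still ≥ 149) to hit 1342.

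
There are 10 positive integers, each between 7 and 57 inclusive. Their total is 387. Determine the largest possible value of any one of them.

Maximizing one value means minimizing the remaining 9.
The other 9 contribute at least 9 × 7 = 63, leaving at most 387 − 63 = 324.
But each integer is capped at 57, so the maximum is 57.
Achievable: one at 57 and the other 9 totalling 330, which fits since 9 × 7 ≤ 330 ≤ 9 × 57.

57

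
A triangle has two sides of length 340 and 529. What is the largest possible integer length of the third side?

The third side must be less than 340 + 529 = 869.
The largest integer below 869 is 868.

868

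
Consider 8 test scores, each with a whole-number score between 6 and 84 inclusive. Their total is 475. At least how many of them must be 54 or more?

2

Suppose at most 8 − j of them reach 54; then j values are ≤ 53 and the rest ≤ 84.
The total is then ≤ 53·j + 84·(8 − j) = 672 − 31j. For this to be ≥ 475 we need j ≤ 6, so at least 8 − 6 = 2 must reach 54.
Exactly 2 works: 2 values at 84 and 6 at 53 total 486; lower one of the high values by 11 (still ≥ 54) to hit 475.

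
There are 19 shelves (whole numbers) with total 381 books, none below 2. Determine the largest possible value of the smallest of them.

20

If every one of the 19 were at least 21, the total would be at least 19 × 21 = 399 > 381.
Taking 18 copies of 20 and 1 copy of 21 gives exactly 381, so 20 is attained.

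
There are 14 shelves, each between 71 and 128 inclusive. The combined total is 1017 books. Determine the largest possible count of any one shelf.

94

To make one shelf as large as possible, make the other 13 as small as possible.
The other 13 contribute at least 13 × 71 = 923, leaving at most 1017 − 923 = 94.
Since 94 ≤ 128, this is achievable: one at 94 and 13 at 71.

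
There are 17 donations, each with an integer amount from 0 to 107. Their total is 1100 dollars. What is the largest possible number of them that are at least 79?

With k values at 79 or above and the rest at least 0, the sum is at least 0 + 79k.
Since the sum is 1100, we need 79k ≤ 1100, i.e. k ≤ 13.
k = 13 is achieved by 13 values at 79 and 4 at 0, total 1027; add 73 to one value (staying below 79) to reach 1100.

13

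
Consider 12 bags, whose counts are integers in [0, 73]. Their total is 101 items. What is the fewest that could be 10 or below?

Let j be the number exceeding 10. Then the total is ≥ 11·j + 0·(12 − j) = 0 + 11j.
So 11j ≤ 101 and j ≤ 9; hence at least 12 − 9 = 3 are ≤ 10.
Exactly 3 works: 3 values at 0 and 9 at 11 total 99; raise one of the low values by 2 (still ≤ 10) to hit 101.

3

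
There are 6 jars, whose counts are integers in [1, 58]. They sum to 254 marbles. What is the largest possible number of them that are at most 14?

Each value at 14 or below falls at least 58 − 14 = 44 short of the ceiling 58.
The ceiling total is 6 × 58 = 348, and we need 254, so at most ⌊(348 − 254)/44⌋ = 2 can be that low.
k = 2 is achieved by 2 values at 14 and 4 at 58, total 260; lower one of the 58's by 6 (still > 14) to reach 254.

2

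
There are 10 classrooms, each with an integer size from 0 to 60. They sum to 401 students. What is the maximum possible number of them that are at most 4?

3

Each value at 4 or below falls at least 60 − 4 = 56 short of the ceiling 60.
The ceiling total is 10 × 60 = 600, and we need 401, so at most ⌊(600 − 401)/56⌋ = 3 can be that low.
k = 3 is achieved by 3 values at 4 and 7 at 60, total 432; lower one of the 60's by 31 (still > 4) to reach 401.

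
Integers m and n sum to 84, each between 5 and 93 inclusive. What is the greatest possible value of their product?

With m + n fixed, mn peaks when the two are closest together.
Taking m = 42 and n = 42 (both in [5, 93]) gives mn = 1764.

1764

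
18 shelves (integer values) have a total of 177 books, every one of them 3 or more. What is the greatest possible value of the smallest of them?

9

The average is 177/18 < 10, so some value is ≤ 9.
Achievable: 3 of them at 9 and 15 at 10 total 177.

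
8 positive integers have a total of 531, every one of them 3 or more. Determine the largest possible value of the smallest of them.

66

The 8 values sum to 531, so their minimum is at most ⌊531/8⌋ = 66.
Equality holds with 5 values of 66 and 3 values of 67.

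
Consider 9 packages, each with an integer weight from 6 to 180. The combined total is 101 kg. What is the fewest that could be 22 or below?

7

If only k of them are at most 22, the other 9 − k are at least 23, so the total is at least (9 − k)·23 + k·6.
This is ≤ 101, so (9 − k)·23 + 6k ≤ 101, which gives k ≥ 7.
Exactly 7 works: 7 values at 6 and 2 at 23 total 88; raise one of the low values by 13 (still ≤ 22) to hit 101.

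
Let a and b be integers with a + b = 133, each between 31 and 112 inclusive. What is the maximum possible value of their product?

4422

With a + b fixed, ab peaks when the two are closest together.
Taking a = 66 and b = 67 (both in [31, 112]) gives ab = 4422.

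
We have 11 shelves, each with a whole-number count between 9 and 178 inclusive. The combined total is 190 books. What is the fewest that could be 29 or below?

7

Each value above 29 is at least 30, contributing at least 30 − 9 = 21 above the floor 9.
The sum exceeds the floor total 99 by 91, so at most ⌊91/21⌋ = 4 exceed 29, and at least 7 are ≤ 29.
Exactly 7 works: 7 values at 9 and 4 at 30 total 183; raise one of the low values by 7 (still ≤ 29) to hit 190.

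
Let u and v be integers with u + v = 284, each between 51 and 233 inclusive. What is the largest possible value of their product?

With u + v fixed, uv peaks when the two are closest together.
Taking u = 142 and v = 142 (both in [51, 233]) gives uv = 20164.

20164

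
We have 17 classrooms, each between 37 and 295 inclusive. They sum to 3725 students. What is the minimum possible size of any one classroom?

37

To make one classroom as small as possible, make the other 16 as large as possible.
The other 16 can take up 16 × 295 = 4720 ≥ 3725 − 37, so one classroom can sit at its floor of 37.
Achievable: one at 37 and the other 16 totalling 3688, which fits since 16 × 37 ≤ 3688 ≤ 16 × 295.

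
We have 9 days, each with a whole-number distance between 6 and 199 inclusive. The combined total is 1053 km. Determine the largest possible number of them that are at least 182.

With k values at 182 or above and the rest at least 6, the sum is at least 54 + 176k.
Since the sum is 1053, we need 176k ≤ 999, i.e. k ≤ 5.
k = 5 is achieved by 5 values at 182 and 4 at 6, total 934; add 119 to one value (staying below 182) to reach 1053.

5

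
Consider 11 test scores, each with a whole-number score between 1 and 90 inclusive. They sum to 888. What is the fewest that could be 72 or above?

6

Suppose at most 11 − j of them reach 72; then j values are ≤ 71 and the rest ≤ 90.
The total is then ≤ 71·j + 90·(11 − j) = 990 − 19j. For this to be ≥ 888 we need j ≤ 5, so at least 11 − 5 = 6 must reach 72.
Exactly 6 works: 6 values at 90 and 5 at 71 total 895; lower one of the high values by 7 (still ≥ 72) to hit 888.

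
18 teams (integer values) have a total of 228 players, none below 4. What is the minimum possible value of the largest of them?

If every one of the 18 were at most 12, the total would be at most 18 × 12 = 216 < 228.
Taking 6 copies of 12 and 12 copies of 13 gives exactly 228, so 13 is attained.

13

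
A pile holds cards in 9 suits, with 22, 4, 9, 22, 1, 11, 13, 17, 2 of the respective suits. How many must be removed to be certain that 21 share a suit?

In the worst case you take as many as possible of each suit without reaching 21: 20 + 4 + 9 + 20 + 1 + 11 + 13 + 17 + 2 = 97.
The next one must give 21 of some suit, so 97 + 1 = 98.

98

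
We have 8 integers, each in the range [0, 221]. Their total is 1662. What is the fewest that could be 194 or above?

5

Suppose at most 8 − j of them reach 194; then j values are ≤ 193 and the rest ≤ 221.
The total is then ≤ 193·j + 221·(8 − j) = 1768 − 28j. For this to be ≥ 1662 we need j ≤ 3, so at least 8 − 3 = 5 must reach 194.
Exactly 5 works: 5 values at 221 and 3 at 193 total 1684; lower one of the high values by 22 (still ≥ 194) to hit 1662.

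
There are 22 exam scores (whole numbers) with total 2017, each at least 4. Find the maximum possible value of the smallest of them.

If every one of the 22 were at least 92, the total would be at least 22 × 92 = 2024 > 2017.
Taking 7 copies of 91 and 15 copies of 92 gives exactly 2017, so 91 is attained.

91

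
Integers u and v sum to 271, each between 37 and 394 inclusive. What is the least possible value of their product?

8658

For a fixed sum, uv is smallest when u and v are as far apart as possible.
The extreme feasible split is u = 37, v = 234, giving uv = 8658.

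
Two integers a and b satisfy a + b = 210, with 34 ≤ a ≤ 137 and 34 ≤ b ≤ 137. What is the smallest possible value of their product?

10001

For a fixed sum, ab is smallest when a and b are as far apart as possible.
The extreme feasible split is a = 73, b = 137, giving ab = 10001.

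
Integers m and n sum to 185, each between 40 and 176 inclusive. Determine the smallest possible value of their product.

5800

Since m + n is fixed, pushing one of them to its bound minimizes the product.
At the endpoint m = 40, n = 185 − 40 = 145, so mn = 40 × 145 = 5800.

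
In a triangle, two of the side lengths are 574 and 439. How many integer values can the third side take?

877

The triangle inequality gives |574 − 439| < c < 574 + 439, i.e. 135 < c < 1013.
So c can be any integer from 136 to 1012: 877 values.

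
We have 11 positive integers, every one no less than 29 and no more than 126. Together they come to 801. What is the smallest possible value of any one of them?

29

Minimizing one value means maximizing the remaining 10.
The other 10 can take up 10 × 126 = 1260 ≥ 801 − 29, so one integer can sit at its floor of 29.
Achievable: one at 29 and the other 10 totalling 772, which fits since 10 × 29 ≤ 772 ≤ 10 × 126.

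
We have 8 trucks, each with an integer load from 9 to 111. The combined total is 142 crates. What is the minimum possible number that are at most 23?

4

Let j be the number exceeding 23. Then the total is ≥ 24·j + 9·(8 − j) = 72 + 15j.
So 15j ≤ 70 and j ≤ 4; hence at least 8 − 4 = 4 are ≤ 23.
Exactly 4 works: 4 values at 9 and 4 at 24 total 132; raise one of the low values by 10 (still ≤ 23) to hit 142.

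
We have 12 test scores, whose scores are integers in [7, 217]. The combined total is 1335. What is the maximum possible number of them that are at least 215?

With k values at 215 or above and the rest at least 7, the sum is at least 84 + 208k.
Since the sum is 1335, we need 208k ≤ 1251, i.e. k ≤ 6.
k = 6 is achieved by 6 values at 215 and 6 at 7, total 1332; add 3 to one value (staying below 215) to reach 1335.

6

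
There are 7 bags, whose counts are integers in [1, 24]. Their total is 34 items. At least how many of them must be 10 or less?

5

Each value above 10 is at least 11, contributing at least 11 − 1 = 10 above the floor 1.
The sum exceeds the floor total 7 by 27, so at most ⌊27/10⌋ = 2 exceed 10, and at least 5 are ≤ 10.
Exactly 5 works: 5 values at 1 and 2 at 11 total 27; raise one of the low values by 7 (still ≤ 10) to hit 34.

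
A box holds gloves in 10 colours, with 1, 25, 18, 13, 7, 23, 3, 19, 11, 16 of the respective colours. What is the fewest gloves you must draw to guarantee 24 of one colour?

In the worst case you take as many as possible of each colour without reaching 24: 1 + 23 + 18 + 13 + 7 + 23 + 3 + 19 + 11 + 16 = 134.
The next one must give 24 of some colour, so 134 + 1 = 135.

135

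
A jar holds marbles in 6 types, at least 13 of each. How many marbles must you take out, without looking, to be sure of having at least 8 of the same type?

You could draw 7 of every type without reaching 8 of any — 42 in all.
One more forces 8 of some type, so 42 + 1 = 43.

43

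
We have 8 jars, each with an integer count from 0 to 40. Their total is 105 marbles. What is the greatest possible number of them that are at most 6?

6

Suppose k of them are at most 6. Those contribute at most 6 each and the rest at most 40 each.
So the total is at most 6k + 40(8 − k) = 320 − 34k. This must still be ≥ 105, so k ≤ 6.
k = 6 is achieved by 6 values at 6 and 2 at 40, total 116; lower one of the 40's by 11 (still > 6) to reach 105.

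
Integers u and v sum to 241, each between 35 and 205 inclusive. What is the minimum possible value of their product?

7380

Since u + v is fixed, pushing one of them to its bound minimizes the product.
The extreme feasible split is u = 36, v = 205, giving uv = 7380.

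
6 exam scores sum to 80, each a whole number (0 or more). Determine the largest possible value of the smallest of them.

The 6 values sum to 80, so their minimum is at most ⌊80/6⌋ = 13.
Achievable: 4 of them at 13 and 2 at 14 total 80.

13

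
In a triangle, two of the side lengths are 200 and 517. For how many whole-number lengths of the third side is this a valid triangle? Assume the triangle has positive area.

The triangle inequality gives |200 − 517| < c < 200 + 517, i.e. 317 < c < 717.
So c can be any integer from 318 to 716: 399 values.

399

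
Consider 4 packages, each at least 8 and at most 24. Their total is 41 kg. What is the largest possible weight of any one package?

17

Maximizing one value means minimizing the remaining 3.
The other 3 contribute at least 3 × 8 = 24, leaving at most 41 − 24 = 17.
Since 17 ≤ 24, this is achievable: one at 17 and 3 at 8.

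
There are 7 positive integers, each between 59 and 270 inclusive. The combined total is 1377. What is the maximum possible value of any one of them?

270

To make one integer as large as possible, make the other 6 as small as possible.
The other 6 contribute at least 6 × 59 = 354, leaving at most 1377 − 354 = 1023.
But each integer is capped at 270, so the maximum is 270.
Achievable: one at 270 and the other 6 totalling 1107, which fits since 6 × 59 ≤ 1107 ≤ 6 × 270.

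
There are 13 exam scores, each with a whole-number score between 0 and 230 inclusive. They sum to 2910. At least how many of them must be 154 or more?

Each value short of 154 is at most 153, costing at least 230 − 153 = 77 against the maximum total of 2990.
We can afford to lose at most 2990 − 2910 = 80, so at most ⌊80/77⌋ = 1 fall short, and at least 12 are ≥ 154.
Exactly 12 works: 12 values at 230 and 1 at 153 total 2913; lower one of the high values by 3 (still ≥ 154) to hit 2910.

12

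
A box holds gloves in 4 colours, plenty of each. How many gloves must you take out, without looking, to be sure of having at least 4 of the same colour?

In the worst case you draw 3 of each of the 4 colours: 4 × 3 = 12.
One more forces 4 of some colour, so 12 + 1 = 13.

13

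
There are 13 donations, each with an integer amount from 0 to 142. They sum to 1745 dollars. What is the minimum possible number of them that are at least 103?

Suppose at most 13 − j of them reach 103; then j values are ≤ 102 and the rest ≤ 142.
The total is then ≤ 102·j + 142·(13 − j) = 1846 − 40j. For this to be ≥ 1745 we need j ≤ 2, so at least 13 − 2 = 11 must reach 103.
Exactly 11 works: 11 values at 142 and 2 at 102 total 1766; lower one of the high values by 21 (still ≥ 103) to hit 1745.

11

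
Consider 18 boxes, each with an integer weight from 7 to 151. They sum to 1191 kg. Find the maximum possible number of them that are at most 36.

13

Suppose k of them are at most 36. Those contribute at most 36 each and the rest at most 151 each.
So the total is at most 36k + 151(18 − k) = 2718 − 115k. This must still be ≥ 1191, so k ≤ 13.
k = 13 is achieved by 13 values at 36 and 5 at 151, total 1223; lower one of the 151's by 32 (still > 36) to reach 1191.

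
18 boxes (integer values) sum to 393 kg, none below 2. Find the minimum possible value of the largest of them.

The average is 393/18 > 21, so not all 18 can be 21 or less; the largest is ≥ 22.
Achievable: 15 of them at 22 and 3 at 21 total 393.

22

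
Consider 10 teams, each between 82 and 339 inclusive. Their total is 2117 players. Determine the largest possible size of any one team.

339

To make one team as large as possible, make the other 9 as small as possible.
The other 9 contribute at least 9 × 82 = 738, leaving at most 2117 − 738 = 1379.
But each team is capped at 339, so the maximum is 339.
Achievable: one at 339 and the other 9 totalling 1778, which fits since 9 × 82 ≤ 1778 ≤ 9 × 339.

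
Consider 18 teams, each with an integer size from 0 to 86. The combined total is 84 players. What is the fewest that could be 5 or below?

4

If only k of them are at most 5, the other 18 − k are at least 6, so the total is at least (18 − k)·6 + k·0.
This is ≤ 84, so (18 − k)·6 + 0k ≤ 84, which gives k ≥ 4.
Exactly 4 works: 4 values at 0 and 14 at 6 total 84.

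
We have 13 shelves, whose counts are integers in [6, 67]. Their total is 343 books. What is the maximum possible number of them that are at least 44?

6

Suppose k of them are at least 44. Those contribute at least 44 each and the other 13 − k at least 6 each.
So the total is at least 44k + 6(13 − k) = 78 + 38k. This must be ≤ 343, giving k ≤ 6.
k = 6 is achieved by 6 values at 44 and 7 at 6, total 306; add 37 to one value (staying below 44) to reach 343.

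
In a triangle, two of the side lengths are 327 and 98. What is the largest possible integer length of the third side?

424

The third side must be less than 327 + 98 = 425.
The largest integer below 425 is 424.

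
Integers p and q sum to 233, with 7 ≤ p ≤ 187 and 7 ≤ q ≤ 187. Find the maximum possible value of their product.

For a fixed sum, the product pq is largest when p and q are as close as possible.
Taking p = 116 and q = 117 (both in [7, 187]) gives pq = 13572.

13572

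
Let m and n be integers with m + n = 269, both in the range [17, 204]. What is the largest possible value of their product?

18090

mn = m(269 − m) is maximized when m is as near 269/2 as the bounds allow.
Taking m = 134 and n = 135 (both in [17, 204]) gives mn = 18090.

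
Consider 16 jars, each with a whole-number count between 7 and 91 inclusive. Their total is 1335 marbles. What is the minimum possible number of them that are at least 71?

11

Suppose at most 16 − j of them reach 71; then j values are ≤ 70 and the rest ≤ 91.
The total is then ≤ 70·j + 91·(16 − j) = 1456 − 21j. For this to be ≥ 1335 we need j ≤ 5, so at least 16 − 5 = 11 must reach 71.
Exactly 11 works: 11 values at 91 and 5 at 70 total 1351; lower one of the high values by 16 (still ≥ 71) to hit 1335.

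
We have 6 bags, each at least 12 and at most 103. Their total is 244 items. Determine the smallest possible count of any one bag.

12

Minimizing one value means maximizing the remaining 5.
The other 5 can take up 5 × 103 = 515 ≥ 244 − 12, so one bag can sit at its floor of 12.
Achievable: one at 12 and the other 5 totalling 232, which fits since 5 × 12 ≤ 232 ≤ 5 × 103.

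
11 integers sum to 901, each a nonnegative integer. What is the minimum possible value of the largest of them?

82

The 11 values sum to 901, so their maximum is at least ⌈901/11⌉ = 82.
Taking 1 copy of 81 and 10 copies of 82 gives exactly 901, so 82 is attained.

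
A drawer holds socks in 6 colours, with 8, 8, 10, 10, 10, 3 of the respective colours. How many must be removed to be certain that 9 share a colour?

44

In the worst case you take as many as possible of each colour without reaching 9: 8 + 8 + 8 + 8 + 8 + 3 = 43.
The next one must give 9 of some colour, so 43 + 1 = 44.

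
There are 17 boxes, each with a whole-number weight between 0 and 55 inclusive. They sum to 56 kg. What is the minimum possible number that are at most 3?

If only k of them are at most 3, the other 17 − k are at least 4, so the total is at least (17 − k)·4 + k·0.
This is ≤ 56, so (17 − k)·4 + 0k ≤ 56, which gives k ≥ 3.
Exactly 3 works: 3 values at 0 and 14 at 4 total 56.

3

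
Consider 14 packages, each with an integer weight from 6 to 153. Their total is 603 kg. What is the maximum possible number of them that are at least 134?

Suppose k of them are at least 134. Those contribute at least 134 each and the other 14 − k at least 6 each.
So the total is at least 134k + 6(14 − k) = 84 + 128k. This must be ≤ 603, giving k ≤ 4.
k = 4 is achieved by 4 values at 134 and 10 at 6, total 596; add 7 to one value (staying below 134) to reach 603.

4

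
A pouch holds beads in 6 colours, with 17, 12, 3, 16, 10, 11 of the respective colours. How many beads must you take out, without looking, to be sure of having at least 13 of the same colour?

61

In the worst case you take as many as possible of each colour without reaching 13: 12 + 12 + 3 + 12 + 10 + 11 = 60.
The next one must give 13 of some colour, so 60 + 1 = 61.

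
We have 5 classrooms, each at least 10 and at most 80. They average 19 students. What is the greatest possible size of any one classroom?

55

Maximizing one value means minimizing the remaining 4.
The total is 5 × 19 = 95.
The other 4 contribute at least 4 × 10 = 40, leaving at most 95 − 40 = 55.
Since 55 ≤ 80, this is achievable: one at 55 and 4 at 10.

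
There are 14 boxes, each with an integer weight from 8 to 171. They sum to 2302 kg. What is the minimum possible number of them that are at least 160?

Each value short of 160 is at most 159, costing at least 171 − 159 = 12 against the maximum total of 2394.
We can afford to lose at most 2394 − 2302 = 92, so at most ⌊92/12⌋ = 7 fall short, and at least 7 are ≥ 160.
Exactly 7 works: 7 values at 171 and 7 at 159 total 2310; lower one of the high values by 8 (still ≥ 160) to hit 2302.

7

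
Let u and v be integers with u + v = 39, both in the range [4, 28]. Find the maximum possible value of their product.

380

uv = u(39 − u) is maximized when u is as near 39/2 as the bounds allow.
Taking u = 19 and v = 20 (both in [4, 28]) gives uv = 380.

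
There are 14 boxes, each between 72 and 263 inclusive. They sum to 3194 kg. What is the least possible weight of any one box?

72

To make one box as small as possible, make the other 13 as large as possible.
The other 13 can take up 13 × 263 = 3419 ≥ 3194 − 72, so one box can sit at its floor of 72.
Achievable: one at 72 and the other 13 totalling 3122, which fits since 13 × 72 ≤ 3122 ≤ 13 × 263.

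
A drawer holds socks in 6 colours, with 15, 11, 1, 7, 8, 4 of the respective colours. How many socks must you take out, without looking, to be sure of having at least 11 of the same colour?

41

In the worst case you take as many as possible of each colour without reaching 11: 10 + 10 + 1 + 7 + 8 + 4 = 40.
The next one must give 11 of some colour, so 40 + 1 = 41.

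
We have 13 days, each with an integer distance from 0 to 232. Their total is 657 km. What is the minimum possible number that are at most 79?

5

If only k of them are at most 79, the other 13 − k are at least 80, so the total is at least (13 − k)·80 + k·0.
This is ≤ 657, so (13 − k)·80 + 0k ≤ 657, which gives k ≥ 5.
Exactly 5 works: 5 values at 0 and 8 at 80 total 640; raise one of the low values by 17 (still ≤ 79) to hit 657.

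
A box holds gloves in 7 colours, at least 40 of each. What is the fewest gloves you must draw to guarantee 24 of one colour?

You could draw 23 of every colour without reaching 24 of any — 161 in all.
One more forces 24 of some colour, so 161 + 1 = 162.

162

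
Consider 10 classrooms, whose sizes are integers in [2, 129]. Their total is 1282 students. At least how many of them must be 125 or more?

9

Suppose at most 10 − j of them reach 125; then j values are ≤ 124 and the rest ≤ 129.
The total is then ≤ 124·j + 129·(10 − j) = 1290 − 5j. For this to be ≥ 1282 we need j ≤ 1, so at least 10 − 1 = 9 must reach 125.
Exactly 9 works: 9 values at 129 and 1 at 124 total 1285; lower one of the high values by 3 (still ≥ 125) to hit 1282.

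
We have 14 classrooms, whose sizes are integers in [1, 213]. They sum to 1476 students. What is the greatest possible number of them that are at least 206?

With k values at 206 or above and the rest at least 1, the sum is at least 14 + 205k.
Since the sum is 1476, we need 205k ≤ 1462, i.e. k ≤ 7.
k = 7 is achieved by 7 values at 206 and 7 at 1, total 1449; add 27 to one value (staying below 206) to reach 1476.

7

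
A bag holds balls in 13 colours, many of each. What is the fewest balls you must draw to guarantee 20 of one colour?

248

In the worst case you draw 19 of each of the 13 colours: 13 × 19 = 247.
One more forces 20 of some colour, so 247 + 1 = 248.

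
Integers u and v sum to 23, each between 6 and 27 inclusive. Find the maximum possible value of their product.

With u + v fixed, uv peaks when the two are closest together.
Taking u = 11 and v = 12 (both in [6, 27]) gives uv = 132.

132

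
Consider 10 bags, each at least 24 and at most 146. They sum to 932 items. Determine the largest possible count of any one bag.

146

To make one bag as large as possible, make the other 9 as small as possible.
The other 9 contribute at least 9 × 24 = 216, leaving at most 932 − 216 = 716.
But each bag is capped at 146, so the maximum is 146.
Achievable: one at 146 and the other 9 totalling 786, which fits since 9 × 24 ≤ 786 ≤ 9 × 146.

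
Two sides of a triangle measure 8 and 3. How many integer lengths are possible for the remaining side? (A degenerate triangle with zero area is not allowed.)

5

The triangle inequality gives |8 − 3| < c < 8 + 3, i.e. 5 < c < 11.
So c can be any integer from 6 to 10: 5 values.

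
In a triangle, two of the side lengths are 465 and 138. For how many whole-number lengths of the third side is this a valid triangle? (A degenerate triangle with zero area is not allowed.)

275

The triangle inequality gives |465 − 138| < c < 465 + 138, i.e. 327 < c < 603.
So c can be any integer from 328 to 602: 275 values.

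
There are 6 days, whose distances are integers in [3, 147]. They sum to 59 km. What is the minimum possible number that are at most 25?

5

If only k of them are at most 25, the other 6 − k are at least 26, so the total is at least (6 − k)·26 + k·3.
This is ≤ 59, so (6 − k)·26 + 3k ≤ 59, which gives k ≥ 5.
Exactly 5 works: 5 values at 3 and 1 at 26 total 41; raise one of the low values by 18 (still ≤ 25) to hit 59.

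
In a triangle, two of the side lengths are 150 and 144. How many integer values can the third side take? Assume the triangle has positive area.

The triangle inequality gives |150 − 144| < c < 150 + 144, i.e. 6 < c < 294.
So c can be any integer from 7 to 293: 287 values.

287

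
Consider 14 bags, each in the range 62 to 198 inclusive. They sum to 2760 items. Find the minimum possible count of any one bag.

186

Minimizing one value means maximizing the remaining 13.
The other 13 contribute at most 13 × 198 = 2574, leaving at least 2760 − 2574 = 186.
Since 186 ≥ 62, this is achievable: one at 186 and 13 at 198.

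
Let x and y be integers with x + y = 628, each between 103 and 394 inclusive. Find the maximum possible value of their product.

98596

With x + y fixed, xy peaks when the two are closest together.
Taking x = 314 and y = 314 (both in [103, 394]) gives xy = 98596.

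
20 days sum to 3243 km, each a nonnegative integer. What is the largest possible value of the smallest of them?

The average is 3243/20 < 163, so some value is ≤ 162.
Taking 17 copies of 162 and 3 copies of 163 gives exactly 3243, so 162 is attained.

162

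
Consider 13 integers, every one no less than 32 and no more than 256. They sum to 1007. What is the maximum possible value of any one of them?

256

Maximizing one value means minimizing the remaining 12.
The other 12 contribute at least 12 × 32 = 384, leaving at most 1007 − 384 = 623.
But each integer is capped at 256, so the maximum is 256.
Achievable: one at 256 and the other 12 totalling 751, which fits since 12 × 32 ≤ 751 ≤ 12 × 256.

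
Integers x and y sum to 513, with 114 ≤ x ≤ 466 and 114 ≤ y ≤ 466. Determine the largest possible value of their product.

With x + y fixed, xy peaks when the two are closest together.
Taking x = 256 and y = 257 (both in [114, 466]) gives xy = 65792.

65792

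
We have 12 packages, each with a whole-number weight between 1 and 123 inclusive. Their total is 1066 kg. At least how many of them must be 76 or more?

4

If only k of them are at least 76, the other 12 − k are at most 75, so the total is at most k·123 + (12 − k)·75.
This must reach 1066, so k·123 + (12 − k)·75 ≥ 1066, giving k ≥ 4.
Exactly 4 works: 4 values at 123 and 8 at 75 total 1092; lower one of the high values by 26 (still ≥ 76) to hit 1066.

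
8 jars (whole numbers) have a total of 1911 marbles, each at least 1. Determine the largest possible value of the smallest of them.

The 8 values sum to 1911, so their minimum is at most ⌊1911/8⌋ = 238.
Achievable: 1 of them at 238 and 7 at 239 total 1911.

238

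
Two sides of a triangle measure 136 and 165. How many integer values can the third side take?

271

The triangle inequality gives |136 − 165| < c < 136 + 165, i.e. 29 < c < 301.
So c can be any integer from 30 to 300: 271 values.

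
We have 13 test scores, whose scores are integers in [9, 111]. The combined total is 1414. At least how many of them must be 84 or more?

12

Suppose at most 13 − j of them reach 84; then j values are ≤ 83 and the rest ≤ 111.
The total is then ≤ 83·j + 111·(13 − j) = 1443 − 28j. For this to be ≥ 1414 we need j ≤ 1, so at least 13 − 1 = 12 must reach 84.
Exactly 12 works: 12 values at 111 and 1 at 83 total 1415; lower one of the high values by 1 (still ≥ 84) to hit 1414.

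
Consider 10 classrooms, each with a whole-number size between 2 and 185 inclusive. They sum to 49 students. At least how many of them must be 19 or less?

Let j be the number exceeding 19. Then the total is ≥ 20·j + 2·(10 − j) = 20 + 18j.
So 18j ≤ 29 and j ≤ 1; hence at least 10 − 1 = 9 are ≤ 19.
Exactly 9 works: 9 values at 2 and 1 at 20 total 38; raise one of the low values by 11 (still ≤ 19) to hit 49.

9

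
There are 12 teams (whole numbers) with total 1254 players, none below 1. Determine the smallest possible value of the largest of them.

105

Some value must be at least ⌈1254/12⌉ = 105, since 12 × 104 = 1248 < 1254.
Taking 6 copies of 104 and 6 copies of 105 gives exactly 1254, so 105 is attained.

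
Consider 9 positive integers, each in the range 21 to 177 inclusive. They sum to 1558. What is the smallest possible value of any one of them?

To make one integer as small as possible, make the other 8 as large as possible.
The other 8 contribute at most 8 × 177 = 1416, leaving at least 1558 − 1416 = 142.
Since 142 ≥ 21, this is achievable: one at 142 and 8 at 177.

142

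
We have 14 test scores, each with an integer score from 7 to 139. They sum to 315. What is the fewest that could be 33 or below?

If only k of them are at most 33, the other 14 − k are at least 34, so the total is at least (14 − k)·34 + k·7.
This is ≤ 315, so (14 − k)·34 + 7k ≤ 315, which gives k ≥ 6.
Exactly 6 works: 6 values at 7 and 8 at 34 total 314; raise one of the low values by 1 (still ≤ 33) to hit 315.

6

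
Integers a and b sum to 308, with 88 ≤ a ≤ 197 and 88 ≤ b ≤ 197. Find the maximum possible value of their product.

ab = a(308 − a) is maximized when a is as near 308/2 as the bounds allow.
Taking a = 154 and b = 154 (both in [88, 197]) gives ab = 23716.

23716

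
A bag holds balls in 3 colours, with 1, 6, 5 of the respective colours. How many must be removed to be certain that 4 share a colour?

8

In the worst case you take as many as possible of each colour without reaching 4: 1 + 3 + 3 = 7.
The next one must give 4 of some colour, so 7 + 1 = 8.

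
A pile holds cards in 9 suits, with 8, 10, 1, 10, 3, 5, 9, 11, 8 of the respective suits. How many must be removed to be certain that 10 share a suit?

62

In the worst case you take as many as possible of each suit without reaching 10: 8 + 9 + 1 + 9 + 3 + 5 + 9 + 9 + 8 = 61.
The next one must give 10 of some suit, so 61 + 1 = 62.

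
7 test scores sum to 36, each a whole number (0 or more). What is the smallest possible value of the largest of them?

Some value must be at least ⌈36/7⌉ = 6, since 7 × 5 = 35 < 36.
Taking 6 copies of 5 and 1 copy of 6 gives exactly 36, so 6 is attained.

6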